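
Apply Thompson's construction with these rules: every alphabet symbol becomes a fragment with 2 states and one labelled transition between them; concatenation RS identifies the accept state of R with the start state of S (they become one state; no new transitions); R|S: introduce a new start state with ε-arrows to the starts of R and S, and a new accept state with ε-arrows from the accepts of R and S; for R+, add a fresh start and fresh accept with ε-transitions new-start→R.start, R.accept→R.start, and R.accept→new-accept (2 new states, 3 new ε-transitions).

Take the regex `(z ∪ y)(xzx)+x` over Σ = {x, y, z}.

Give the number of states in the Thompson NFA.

Building bottom-up:
Each of the 6 symbol leaves contributes a 2-state fragment.
  z ∪ y — 6 states
  xzx — 4 states
  (xzx)+ — 6 states
  (z ∪ y)(xzx)+x — 12 states

12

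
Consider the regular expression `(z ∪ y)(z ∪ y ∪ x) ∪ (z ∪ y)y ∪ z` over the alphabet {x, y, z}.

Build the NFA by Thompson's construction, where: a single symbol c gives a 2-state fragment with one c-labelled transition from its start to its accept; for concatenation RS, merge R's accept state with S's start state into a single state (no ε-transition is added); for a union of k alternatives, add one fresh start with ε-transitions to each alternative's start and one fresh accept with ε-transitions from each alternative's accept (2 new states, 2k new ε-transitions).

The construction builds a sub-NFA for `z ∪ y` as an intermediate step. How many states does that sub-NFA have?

6

Fragment for `z ∪ y`:
Each of the 2 symbol leaves contributes a 2-state fragment.
  z ∪ y — 6 states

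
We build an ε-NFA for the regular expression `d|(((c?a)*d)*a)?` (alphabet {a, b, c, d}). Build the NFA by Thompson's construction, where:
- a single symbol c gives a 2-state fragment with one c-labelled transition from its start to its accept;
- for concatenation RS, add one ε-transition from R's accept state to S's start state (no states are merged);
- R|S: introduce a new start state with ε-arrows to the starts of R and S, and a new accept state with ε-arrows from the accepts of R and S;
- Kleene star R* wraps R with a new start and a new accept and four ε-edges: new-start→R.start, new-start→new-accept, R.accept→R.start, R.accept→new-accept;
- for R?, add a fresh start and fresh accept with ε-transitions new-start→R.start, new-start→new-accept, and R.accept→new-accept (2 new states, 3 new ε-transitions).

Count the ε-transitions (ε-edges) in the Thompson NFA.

21

Building bottom-up:
Each of the 5 symbol leaves contributes 0 ε-transitions.
  c? → 3 ε-transitions
  c?a → 4 ε-transitions
  (c?a)* → 8 ε-transitions
  (c?a)*d → 9 ε-transitions
  ((c?a)*d)* → 13 ε-transitions
  ((c?a)*d)*a → 14 ε-transitions
  (((c?a)*d)*a)? → 17 ε-transitions
  d|(((c?a)*d)*a)? → 21 ε-transitions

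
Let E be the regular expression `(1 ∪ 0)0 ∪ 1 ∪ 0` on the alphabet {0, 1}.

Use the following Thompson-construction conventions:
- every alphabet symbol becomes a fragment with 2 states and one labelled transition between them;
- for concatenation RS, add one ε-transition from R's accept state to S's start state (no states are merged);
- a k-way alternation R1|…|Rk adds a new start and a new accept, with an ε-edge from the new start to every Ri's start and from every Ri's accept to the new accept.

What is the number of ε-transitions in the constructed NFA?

Bottom-up over the parse tree:
Each of the 5 symbol leaves contributes 0 ε-transitions.
  1 ∪ 0 : 4 ε-transitions
  (1 ∪ 0)0 : 5 ε-transitions
  (1 ∪ 0)0 ∪ 1 ∪ 0 : 11 ε-transitions

11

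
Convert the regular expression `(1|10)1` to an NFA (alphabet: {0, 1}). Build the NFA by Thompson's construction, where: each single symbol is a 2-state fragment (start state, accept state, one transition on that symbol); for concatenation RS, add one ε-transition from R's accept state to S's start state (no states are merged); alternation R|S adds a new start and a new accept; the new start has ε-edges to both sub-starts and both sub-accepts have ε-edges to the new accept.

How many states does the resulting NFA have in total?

10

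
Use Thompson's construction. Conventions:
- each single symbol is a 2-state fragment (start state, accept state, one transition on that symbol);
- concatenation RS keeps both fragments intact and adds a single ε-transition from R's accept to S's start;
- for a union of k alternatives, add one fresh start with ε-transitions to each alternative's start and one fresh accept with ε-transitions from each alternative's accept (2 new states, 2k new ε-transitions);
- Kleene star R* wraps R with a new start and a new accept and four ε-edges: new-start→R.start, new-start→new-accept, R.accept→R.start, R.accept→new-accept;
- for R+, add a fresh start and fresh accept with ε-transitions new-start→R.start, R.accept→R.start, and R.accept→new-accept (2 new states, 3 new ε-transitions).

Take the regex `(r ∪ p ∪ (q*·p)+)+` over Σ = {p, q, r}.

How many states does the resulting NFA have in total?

16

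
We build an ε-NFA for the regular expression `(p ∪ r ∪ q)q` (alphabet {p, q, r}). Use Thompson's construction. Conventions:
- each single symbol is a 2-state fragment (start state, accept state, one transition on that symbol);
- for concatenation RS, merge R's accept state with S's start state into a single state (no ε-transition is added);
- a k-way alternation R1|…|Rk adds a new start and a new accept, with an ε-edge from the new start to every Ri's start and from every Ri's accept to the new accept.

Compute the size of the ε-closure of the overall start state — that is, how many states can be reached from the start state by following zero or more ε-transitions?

Let C(F) = |ε-closure(F.start)| within fragment F, and note whether F accepts ε. Symbol fragments have C = 1 and do not accept ε. Then:
  p ∪ r ∪ q : |closure| = 1 + 1 + 1 + 1 = 4 (the new accept is not ε-reachable since no branch accepts ε)
  (p ∪ r ∪ q)q : |closure| equals the left operand's closure size = 4 (its accept is not ε-reachable, so the closure stops there)

4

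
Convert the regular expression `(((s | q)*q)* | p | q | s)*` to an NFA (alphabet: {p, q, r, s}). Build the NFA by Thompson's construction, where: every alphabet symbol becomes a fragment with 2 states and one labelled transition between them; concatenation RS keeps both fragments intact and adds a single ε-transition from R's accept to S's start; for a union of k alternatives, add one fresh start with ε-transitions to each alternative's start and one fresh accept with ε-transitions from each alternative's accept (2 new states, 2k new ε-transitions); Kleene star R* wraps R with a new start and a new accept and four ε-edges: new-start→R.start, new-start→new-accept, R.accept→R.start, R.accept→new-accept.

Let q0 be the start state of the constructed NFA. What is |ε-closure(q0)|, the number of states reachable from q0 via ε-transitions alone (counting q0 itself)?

Let C(F) = |ε-closure(F.start)| within fragment F, and note whether F accepts ε. Symbol fragments have C = 1 and do not accept ε. Then:
  s | q — new start ε-reaches every alternative's start; none of them accept ε, so the new accept is not reached: |ε-closure| = 1 + 1 + 1 = 3
  (s | q)* — the star's fresh start ε-reaches both the body's start and the fresh accept: |ε-closure| = 2 + 3 = 5
  (s | q)*q — the left operand accepts ε, so the closure extends into the next operand (via the concat ε-link); |ε-closure| = 5 + 1 = 6
  ((s | q)*q)* — the star's fresh start ε-reaches both the body's start and the fresh accept: |ε-closure| = 2 + 6 = 8
  ((s | q)*q)* | p | q | s — |ε-closure| = 1 (new start) + (8 + 1 + 1 + 1) + 1 (new accept, since some branch ε-reaches its own accept) = 13
  (((s | q)*q)* | p | q | s)* — |ε-closure| = 1 (new start) + 13 (body) + 1 (new accept) = 15

15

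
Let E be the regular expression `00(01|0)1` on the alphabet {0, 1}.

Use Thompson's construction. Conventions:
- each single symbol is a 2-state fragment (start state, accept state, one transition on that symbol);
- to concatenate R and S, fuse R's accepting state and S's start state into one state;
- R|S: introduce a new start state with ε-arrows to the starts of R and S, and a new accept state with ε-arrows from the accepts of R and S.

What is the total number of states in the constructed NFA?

Per subexpression:
Each of the 6 symbol leaves contributes a 2-state fragment.
  01 → 3 states
  01|0 → 7 states
  00(01|0)1 → 10 states

10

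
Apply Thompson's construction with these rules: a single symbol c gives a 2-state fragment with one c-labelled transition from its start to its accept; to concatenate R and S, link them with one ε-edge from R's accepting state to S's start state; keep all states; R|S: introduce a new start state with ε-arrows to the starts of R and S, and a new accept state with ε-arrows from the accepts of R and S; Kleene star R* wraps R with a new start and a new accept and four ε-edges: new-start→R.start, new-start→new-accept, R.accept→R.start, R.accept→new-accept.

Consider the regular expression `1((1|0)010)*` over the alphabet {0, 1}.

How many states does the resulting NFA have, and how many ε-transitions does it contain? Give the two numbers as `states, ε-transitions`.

Bottom-up over the parse tree:
Each of the 6 symbol leaves contributes 2 states and 0 ε-transitions.
  1|0 = 6 states, 4 ε-transitions
  (1|0)010 = 12 states, 7 ε-transitions
  ((1|0)010)* = 14 states, 11 ε-transitions
  1((1|0)010)* = 16 states, 12 ε-transitions

16, 12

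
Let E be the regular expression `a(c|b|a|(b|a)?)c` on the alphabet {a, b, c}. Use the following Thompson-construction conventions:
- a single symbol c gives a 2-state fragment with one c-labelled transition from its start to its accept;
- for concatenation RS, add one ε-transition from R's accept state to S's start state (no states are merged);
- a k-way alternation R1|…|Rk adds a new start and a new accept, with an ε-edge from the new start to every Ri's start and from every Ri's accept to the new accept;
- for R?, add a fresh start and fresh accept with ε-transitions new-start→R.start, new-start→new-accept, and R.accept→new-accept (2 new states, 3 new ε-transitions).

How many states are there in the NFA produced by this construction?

Per subexpression:
Each of the 7 symbol leaves contributes a 2-state fragment.
  b|a — 6 states
  (b|a)? — 8 states
  c|b|a|(b|a)? — 16 states
  a(c|b|a|(b|a)?)c — 20 states

20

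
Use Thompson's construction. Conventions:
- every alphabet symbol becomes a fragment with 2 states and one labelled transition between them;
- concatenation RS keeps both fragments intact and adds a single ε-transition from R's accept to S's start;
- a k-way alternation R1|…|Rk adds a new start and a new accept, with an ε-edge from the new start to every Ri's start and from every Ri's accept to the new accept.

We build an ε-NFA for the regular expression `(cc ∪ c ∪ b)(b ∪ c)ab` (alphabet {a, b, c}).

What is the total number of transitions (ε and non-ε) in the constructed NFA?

By structural recursion:
Each of the 8 symbol leaves contributes 1 transition (1 symbol, 0 ε).
  cc = 3 transitions (2 symbol, 1 ε)
  cc ∪ c ∪ b = 11 transitions (4 symbol, 7 ε)
  b ∪ c = 6 transitions (2 symbol, 4 ε)
  (cc ∪ c ∪ b)(b ∪ c)ab = 22 transitions (8 symbol, 14 ε)

22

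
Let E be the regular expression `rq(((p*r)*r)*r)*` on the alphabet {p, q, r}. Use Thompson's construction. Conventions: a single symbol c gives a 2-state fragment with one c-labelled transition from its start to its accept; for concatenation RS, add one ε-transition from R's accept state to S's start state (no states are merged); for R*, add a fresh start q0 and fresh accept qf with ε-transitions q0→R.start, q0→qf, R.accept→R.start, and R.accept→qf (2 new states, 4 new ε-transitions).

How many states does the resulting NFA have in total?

20

Per subexpression:
Each of the 6 symbol leaves contributes a 2-state fragment.
  p* : 4 states
  p*r : 6 states
  (p*r)* : 8 states
  (p*r)*r : 10 states
  ((p*r)*r)* : 12 states
  ((p*r)*r)*r : 14 states
  (((p*r)*r)*r)* : 16 states
  rq(((p*r)*r)*r)* : 20 states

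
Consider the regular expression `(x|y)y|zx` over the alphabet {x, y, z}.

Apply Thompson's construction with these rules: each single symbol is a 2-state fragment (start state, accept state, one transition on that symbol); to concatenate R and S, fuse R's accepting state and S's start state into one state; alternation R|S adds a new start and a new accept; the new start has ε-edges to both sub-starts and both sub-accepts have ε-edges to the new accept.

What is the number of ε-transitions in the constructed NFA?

8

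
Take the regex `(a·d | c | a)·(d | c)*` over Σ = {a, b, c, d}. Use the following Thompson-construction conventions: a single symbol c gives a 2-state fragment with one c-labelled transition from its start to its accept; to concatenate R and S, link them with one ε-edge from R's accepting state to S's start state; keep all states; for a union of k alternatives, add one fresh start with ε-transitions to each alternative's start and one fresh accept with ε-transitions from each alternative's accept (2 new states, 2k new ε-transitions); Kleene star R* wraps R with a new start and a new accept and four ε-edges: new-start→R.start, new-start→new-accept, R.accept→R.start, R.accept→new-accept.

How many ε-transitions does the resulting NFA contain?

16

Per subexpression:
Each of the 6 symbol leaves contributes 0 ε-transitions.
  a·d = 1 ε-transition
  a·d | c | a = 7 ε-transitions
  d | c = 4 ε-transitions
  (d | c)* = 8 ε-transitions
  (a·d | c | a)·(d | c)* = 16 ε-transitions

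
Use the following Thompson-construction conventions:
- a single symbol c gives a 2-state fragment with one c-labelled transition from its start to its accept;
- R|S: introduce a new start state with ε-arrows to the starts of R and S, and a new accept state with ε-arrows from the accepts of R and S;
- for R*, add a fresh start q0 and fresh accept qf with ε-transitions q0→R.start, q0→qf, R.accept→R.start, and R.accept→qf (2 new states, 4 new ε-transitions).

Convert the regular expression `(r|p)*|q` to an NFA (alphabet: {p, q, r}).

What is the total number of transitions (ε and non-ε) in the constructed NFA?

15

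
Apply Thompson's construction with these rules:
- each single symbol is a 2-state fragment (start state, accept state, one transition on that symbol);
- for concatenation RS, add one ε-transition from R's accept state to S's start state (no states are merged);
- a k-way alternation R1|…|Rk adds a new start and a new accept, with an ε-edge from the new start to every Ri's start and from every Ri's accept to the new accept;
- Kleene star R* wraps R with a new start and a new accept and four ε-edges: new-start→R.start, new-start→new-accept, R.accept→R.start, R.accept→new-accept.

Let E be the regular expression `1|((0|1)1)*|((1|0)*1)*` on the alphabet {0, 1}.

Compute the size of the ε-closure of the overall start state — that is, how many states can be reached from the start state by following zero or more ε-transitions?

Work bottom-up. For each fragment F, track |ε-closure(F.start)| and whether F's accept lies in that closure (i.e. whether F accepts ε). A single-symbol fragment has closure size 1 and does not accept ε.
  0|1 → |ε-closure| = 1 + 1 + 1 = 3 (the new accept is not ε-reachable since no branch accepts ε)
  (0|1)1 → same as the first factor's closure: |ε-closure| = 3
  ((0|1)1)* → the star's fresh start ε-reaches both the body's start and the fresh accept: |ε-closure| = 2 + 3 = 5
  1|0 → new start ε-reaches every alternative's start; none of them accept ε, so the new accept is not reached: |ε-closure| = 1 + 1 + 1 = 3
  (1|0)* → |ε-closure| = 1 (new start) + 3 (body) + 1 (new accept) = 5
  (1|0)*1 → |ε-closure| = 5 + 1 = 6 (closure spills across the concat boundary because the left factor accepts ε)
  ((1|0)*1)* → |ε-closure| = 1 (new start) + 6 (body) + 1 (new accept) = 8
  1|((0|1)1)*|((1|0)*1)* → new start ε-reaches every alternative's start; at least one alternative accepts ε, so the union's new accept is reached too: |ε-closure| = 1 + 1 + 5 + 8 + 1 = 16

16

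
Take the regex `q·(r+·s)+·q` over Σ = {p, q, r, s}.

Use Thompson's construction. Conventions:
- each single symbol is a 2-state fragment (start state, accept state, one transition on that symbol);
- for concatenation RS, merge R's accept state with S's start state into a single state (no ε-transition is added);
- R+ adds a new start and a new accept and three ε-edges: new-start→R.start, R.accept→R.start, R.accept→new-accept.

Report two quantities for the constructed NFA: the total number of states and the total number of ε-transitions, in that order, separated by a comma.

9, 6

Recursing over subexpressions:
Each of the 4 symbol leaves contributes 2 states and 0 ε-transitions.
  r+ : 4 states, 3 ε-transitions
  r+·s : 5 states, 3 ε-transitions
  (r+·s)+ : 7 states, 6 ε-transitions
  q·(r+·s)+·q : 9 states, 6 ε-transitions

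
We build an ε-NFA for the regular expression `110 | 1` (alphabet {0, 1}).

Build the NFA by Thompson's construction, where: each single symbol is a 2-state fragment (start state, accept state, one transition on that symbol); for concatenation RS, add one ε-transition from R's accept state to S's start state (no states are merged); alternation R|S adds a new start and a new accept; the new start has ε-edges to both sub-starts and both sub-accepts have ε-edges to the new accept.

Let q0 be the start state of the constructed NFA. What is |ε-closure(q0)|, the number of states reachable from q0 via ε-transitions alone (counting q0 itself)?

Compute the ε-closure size of each fragment's start state recursively; a symbol fragment's start has no outgoing ε-edge, so its closure is just itself (size 1).
  110 : |closure| equals the left operand's closure size = 1 (its accept is not ε-reachable, so the closure stops there)
  110 | 1 : new start ε-reaches every alternative's start; none of them accept ε, so the new accept is not reached: |closure| = 1 + 1 + 1 = 3

3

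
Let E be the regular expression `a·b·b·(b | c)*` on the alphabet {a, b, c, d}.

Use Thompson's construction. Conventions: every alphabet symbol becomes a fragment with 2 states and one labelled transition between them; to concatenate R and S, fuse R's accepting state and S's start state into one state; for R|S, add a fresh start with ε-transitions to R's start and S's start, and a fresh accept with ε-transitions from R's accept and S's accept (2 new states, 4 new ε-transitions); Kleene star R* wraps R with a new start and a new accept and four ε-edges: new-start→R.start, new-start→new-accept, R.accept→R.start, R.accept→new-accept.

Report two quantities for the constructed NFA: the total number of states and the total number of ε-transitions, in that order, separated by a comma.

11, 8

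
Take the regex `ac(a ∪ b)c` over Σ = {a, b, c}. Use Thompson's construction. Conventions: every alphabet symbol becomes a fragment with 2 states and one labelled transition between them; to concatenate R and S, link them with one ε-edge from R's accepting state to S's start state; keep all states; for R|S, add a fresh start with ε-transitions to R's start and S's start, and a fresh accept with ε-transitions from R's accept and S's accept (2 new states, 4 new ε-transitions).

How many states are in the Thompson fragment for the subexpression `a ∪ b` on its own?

6

Fragment for `a ∪ b`:
Each of the 2 symbol leaves contributes a 2-state fragment.
  a ∪ b : 6 states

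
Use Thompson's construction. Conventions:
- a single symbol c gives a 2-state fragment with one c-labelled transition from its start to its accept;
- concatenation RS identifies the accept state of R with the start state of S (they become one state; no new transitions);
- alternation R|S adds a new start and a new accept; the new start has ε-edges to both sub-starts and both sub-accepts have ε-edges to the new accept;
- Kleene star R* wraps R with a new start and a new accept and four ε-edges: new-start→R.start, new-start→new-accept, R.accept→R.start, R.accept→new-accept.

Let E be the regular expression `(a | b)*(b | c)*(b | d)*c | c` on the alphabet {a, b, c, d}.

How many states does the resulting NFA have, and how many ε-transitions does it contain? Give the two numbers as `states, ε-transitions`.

27, 28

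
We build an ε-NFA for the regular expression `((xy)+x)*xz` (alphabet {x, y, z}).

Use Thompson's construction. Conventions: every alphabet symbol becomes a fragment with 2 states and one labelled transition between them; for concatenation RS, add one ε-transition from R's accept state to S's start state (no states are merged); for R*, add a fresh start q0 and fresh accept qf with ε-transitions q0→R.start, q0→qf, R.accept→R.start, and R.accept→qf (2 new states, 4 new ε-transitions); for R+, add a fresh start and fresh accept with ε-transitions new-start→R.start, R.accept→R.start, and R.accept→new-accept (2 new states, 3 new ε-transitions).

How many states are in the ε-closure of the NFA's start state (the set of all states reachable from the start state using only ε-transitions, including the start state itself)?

5

Let C(F) = |ε-closure(F.start)| within fragment F, and note whether F accepts ε. Symbol fragments have C = 1 and do not accept ε. Then:
  xy — same as the first factor's closure: |closure| = 1
  (xy)+ — new start ε-reaches only the body's start; the new accept needs a symbol first: |closure| = 1 + 1 = 2
  (xy)+x — |closure| equals the left operand's closure size = 2 (its accept is not ε-reachable, so the closure stops there)
  ((xy)+x)* — |closure| = 1 (new start) + 2 (body) + 1 (new accept) = 4
  ((xy)+x)*xz — |closure| = 4 + 1 = 5 (closure spills across the concat boundary because the left factor accepts ε)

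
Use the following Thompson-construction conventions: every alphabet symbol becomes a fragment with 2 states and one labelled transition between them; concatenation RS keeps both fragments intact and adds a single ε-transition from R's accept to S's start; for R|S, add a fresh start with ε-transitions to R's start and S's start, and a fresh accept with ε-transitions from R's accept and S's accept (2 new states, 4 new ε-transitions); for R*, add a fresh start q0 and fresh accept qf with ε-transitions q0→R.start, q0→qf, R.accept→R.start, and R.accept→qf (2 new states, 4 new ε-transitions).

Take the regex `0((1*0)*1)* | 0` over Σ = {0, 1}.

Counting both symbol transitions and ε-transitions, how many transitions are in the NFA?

Building bottom-up:
Each of the 5 symbol leaves contributes 1 transition (1 symbol, 0 ε).
  1* = 5 transitions (1 symbol, 4 ε)
  1*0 = 7 transitions (2 symbol, 5 ε)
  (1*0)* = 11 transitions (2 symbol, 9 ε)
  (1*0)*1 = 13 transitions (3 symbol, 10 ε)
  ((1*0)*1)* = 17 transitions (3 symbol, 14 ε)
  0((1*0)*1)* = 19 transitions (4 symbol, 15 ε)
  0((1*0)*1)* | 0 = 24 transitions (5 symbol, 19 ε)

24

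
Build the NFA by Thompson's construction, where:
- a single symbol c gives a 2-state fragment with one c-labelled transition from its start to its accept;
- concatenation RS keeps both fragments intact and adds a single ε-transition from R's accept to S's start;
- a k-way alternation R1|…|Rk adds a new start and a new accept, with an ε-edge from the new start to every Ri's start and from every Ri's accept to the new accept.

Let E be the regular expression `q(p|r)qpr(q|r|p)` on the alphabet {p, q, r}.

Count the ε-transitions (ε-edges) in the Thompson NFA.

15

Bottom-up over the parse tree:
Each of the 9 symbol leaves contributes 0 ε-transitions.
  p|r : 4 ε-transitions
  q|r|p : 6 ε-transitions
  q(p|r)qpr(q|r|p) : 15 ε-transitions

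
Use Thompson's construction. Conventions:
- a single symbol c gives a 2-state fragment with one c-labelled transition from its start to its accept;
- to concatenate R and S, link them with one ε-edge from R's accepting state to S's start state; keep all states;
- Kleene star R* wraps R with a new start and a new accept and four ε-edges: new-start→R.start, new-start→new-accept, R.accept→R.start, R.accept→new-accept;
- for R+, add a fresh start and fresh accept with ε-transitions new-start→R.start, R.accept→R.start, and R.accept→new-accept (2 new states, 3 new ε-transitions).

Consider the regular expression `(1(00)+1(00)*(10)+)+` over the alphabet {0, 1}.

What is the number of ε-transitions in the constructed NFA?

20

By structural recursion:
Each of the 8 symbol leaves contributes 0 ε-transitions.
  00 : 1 ε-transition
  (00)+ : 4 ε-transitions
  00 : 1 ε-transition
  (00)* : 5 ε-transitions
  10 : 1 ε-transition
  (10)+ : 4 ε-transitions
  1(00)+1(00)*(10)+ : 17 ε-transitions
  (1(00)+1(00)*(10)+)+ : 20 ε-transitions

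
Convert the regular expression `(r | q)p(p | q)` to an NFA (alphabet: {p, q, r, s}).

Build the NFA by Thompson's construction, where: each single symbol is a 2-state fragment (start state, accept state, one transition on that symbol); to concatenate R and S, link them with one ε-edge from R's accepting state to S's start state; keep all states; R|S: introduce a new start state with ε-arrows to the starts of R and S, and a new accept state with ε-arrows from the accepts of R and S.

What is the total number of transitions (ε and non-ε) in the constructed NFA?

Building bottom-up:
Each of the 5 symbol leaves contributes 1 transition (1 symbol, 0 ε).
  r | q = 6 transitions (2 symbol, 4 ε)
  p | q = 6 transitions (2 symbol, 4 ε)
  (r | q)p(p | q) = 15 transitions (5 symbol, 10 ε)

15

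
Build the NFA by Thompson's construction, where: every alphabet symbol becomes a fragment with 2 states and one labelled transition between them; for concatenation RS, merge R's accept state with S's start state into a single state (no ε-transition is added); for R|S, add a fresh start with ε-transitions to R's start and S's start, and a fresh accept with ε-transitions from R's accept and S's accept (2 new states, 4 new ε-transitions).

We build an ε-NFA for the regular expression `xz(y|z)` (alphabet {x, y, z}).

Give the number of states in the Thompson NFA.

8

By structural recursion:
Each of the 4 symbol leaves contributes a 2-state fragment.
  y|z = 6 states
  xz(y|z) = 8 states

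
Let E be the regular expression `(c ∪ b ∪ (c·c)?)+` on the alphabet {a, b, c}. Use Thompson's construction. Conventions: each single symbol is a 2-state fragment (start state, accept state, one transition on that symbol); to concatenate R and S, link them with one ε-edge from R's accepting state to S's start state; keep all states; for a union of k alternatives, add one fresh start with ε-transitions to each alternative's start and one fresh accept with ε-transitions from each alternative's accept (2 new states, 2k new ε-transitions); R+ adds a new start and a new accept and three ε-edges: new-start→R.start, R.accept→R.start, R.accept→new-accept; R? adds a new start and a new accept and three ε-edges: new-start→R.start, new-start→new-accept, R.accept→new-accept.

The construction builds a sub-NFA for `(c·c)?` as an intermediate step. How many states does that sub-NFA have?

6

Fragment for `(c·c)?`:
Each of the 2 symbol leaves contributes a 2-state fragment.
  c·c = 4 states
  (c·c)? = 6 states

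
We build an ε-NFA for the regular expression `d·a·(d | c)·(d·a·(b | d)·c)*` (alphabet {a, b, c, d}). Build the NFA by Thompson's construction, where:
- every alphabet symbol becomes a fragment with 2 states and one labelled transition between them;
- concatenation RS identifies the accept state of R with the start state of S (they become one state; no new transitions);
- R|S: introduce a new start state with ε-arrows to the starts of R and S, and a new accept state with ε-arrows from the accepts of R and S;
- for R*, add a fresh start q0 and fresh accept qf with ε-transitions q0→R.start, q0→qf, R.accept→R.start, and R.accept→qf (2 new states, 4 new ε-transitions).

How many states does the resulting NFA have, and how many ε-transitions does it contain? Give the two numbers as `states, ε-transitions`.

Recursing over subexpressions:
Each of the 9 symbol leaves contributes 2 states and 0 ε-transitions.
  d | c = 6 states, 4 ε-transitions
  b | d = 6 states, 4 ε-transitions
  d·a·(b | d)·c = 9 states, 4 ε-transitions
  (d·a·(b | d)·c)* = 11 states, 8 ε-transitions
  d·a·(d | c)·(d·a·(b | d)·c)* = 18 states, 12 ε-transitions

18, 12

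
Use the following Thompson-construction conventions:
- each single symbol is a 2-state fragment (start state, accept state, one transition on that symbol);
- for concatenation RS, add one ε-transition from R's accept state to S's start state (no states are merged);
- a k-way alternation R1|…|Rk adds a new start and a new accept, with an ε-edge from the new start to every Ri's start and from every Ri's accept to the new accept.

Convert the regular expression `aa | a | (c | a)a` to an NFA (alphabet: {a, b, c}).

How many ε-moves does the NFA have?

12

Recursing over subexpressions:
Each of the 6 symbol leaves contributes 0 ε-transitions.
  aa → 1 ε-transition
  c | a → 4 ε-transitions
  (c | a)a → 5 ε-transitions
  aa | a | (c | a)a → 12 ε-transitions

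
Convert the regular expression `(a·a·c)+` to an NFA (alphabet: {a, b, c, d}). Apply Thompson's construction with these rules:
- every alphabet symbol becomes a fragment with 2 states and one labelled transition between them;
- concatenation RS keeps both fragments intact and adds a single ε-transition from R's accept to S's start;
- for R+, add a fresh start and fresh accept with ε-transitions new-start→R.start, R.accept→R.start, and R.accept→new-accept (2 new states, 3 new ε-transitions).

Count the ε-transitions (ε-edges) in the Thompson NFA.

Per subexpression:
Each of the 3 symbol leaves contributes 0 ε-transitions.
  a·a·c = 2 ε-transitions
  (a·a·c)+ = 5 ε-transitions

5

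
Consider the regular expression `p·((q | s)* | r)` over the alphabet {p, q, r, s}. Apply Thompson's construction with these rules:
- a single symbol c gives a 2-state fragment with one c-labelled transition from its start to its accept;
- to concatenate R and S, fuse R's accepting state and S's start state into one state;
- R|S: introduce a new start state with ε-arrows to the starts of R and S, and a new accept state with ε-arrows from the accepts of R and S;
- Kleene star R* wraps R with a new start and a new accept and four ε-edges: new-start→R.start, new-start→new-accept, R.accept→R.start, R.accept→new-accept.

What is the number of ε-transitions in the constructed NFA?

12

Building bottom-up:
Each of the 4 symbol leaves contributes 0 ε-transitions.
  q | s — 4 ε-transitions
  (q | s)* — 8 ε-transitions
  (q | s)* | r — 12 ε-transitions
  p·((q | s)* | r) — 12 ε-transitions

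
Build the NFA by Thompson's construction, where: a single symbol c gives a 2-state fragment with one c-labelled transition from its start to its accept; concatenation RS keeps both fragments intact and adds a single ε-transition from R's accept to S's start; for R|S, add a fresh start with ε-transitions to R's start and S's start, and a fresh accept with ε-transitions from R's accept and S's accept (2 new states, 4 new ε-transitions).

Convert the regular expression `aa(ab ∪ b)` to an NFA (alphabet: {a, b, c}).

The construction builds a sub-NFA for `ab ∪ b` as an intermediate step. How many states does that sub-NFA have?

Fragment for `ab ∪ b`:
Each of the 3 symbol leaves contributes a 2-state fragment.
  ab : 4 states
  ab ∪ b : 8 states

8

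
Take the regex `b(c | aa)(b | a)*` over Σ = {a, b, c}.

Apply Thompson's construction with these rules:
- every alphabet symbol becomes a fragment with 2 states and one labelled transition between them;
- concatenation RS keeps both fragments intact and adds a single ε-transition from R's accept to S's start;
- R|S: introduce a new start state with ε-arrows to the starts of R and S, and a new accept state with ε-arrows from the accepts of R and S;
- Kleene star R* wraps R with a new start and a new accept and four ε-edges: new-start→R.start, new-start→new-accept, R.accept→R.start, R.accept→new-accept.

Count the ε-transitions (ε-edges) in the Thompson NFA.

By structural recursion:
Each of the 6 symbol leaves contributes 0 ε-transitions.
  aa = 1 ε-transition
  c | aa = 5 ε-transitions
  b | a = 4 ε-transitions
  (b | a)* = 8 ε-transitions
  b(c | aa)(b | a)* = 15 ε-transitions

15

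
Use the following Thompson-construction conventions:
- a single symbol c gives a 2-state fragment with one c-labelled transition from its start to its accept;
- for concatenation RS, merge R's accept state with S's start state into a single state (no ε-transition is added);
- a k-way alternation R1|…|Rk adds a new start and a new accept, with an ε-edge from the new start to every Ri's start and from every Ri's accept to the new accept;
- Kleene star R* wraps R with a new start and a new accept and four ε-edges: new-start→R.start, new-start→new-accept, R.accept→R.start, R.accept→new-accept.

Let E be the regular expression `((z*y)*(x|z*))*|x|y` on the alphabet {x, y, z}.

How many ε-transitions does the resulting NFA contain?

Bottom-up over the parse tree:
Each of the 6 symbol leaves contributes 0 ε-transitions.
  z* — 4 ε-transitions
  z*y — 4 ε-transitions
  (z*y)* — 8 ε-transitions
  z* — 4 ε-transitions
  x|z* — 8 ε-transitions
  (z*y)*(x|z*) — 16 ε-transitions
  ((z*y)*(x|z*))* — 20 ε-transitions
  ((z*y)*(x|z*))*|x|y — 26 ε-transitions

26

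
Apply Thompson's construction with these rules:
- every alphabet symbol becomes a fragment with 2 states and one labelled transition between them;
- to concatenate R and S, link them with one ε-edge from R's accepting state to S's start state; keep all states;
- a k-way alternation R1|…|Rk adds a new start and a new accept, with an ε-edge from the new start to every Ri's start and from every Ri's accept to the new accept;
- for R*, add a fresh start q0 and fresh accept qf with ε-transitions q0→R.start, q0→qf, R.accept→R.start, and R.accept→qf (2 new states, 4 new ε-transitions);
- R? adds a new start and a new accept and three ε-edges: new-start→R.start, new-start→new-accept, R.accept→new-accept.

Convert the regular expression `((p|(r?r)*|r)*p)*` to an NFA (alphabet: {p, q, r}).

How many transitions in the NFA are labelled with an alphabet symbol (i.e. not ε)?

5

Per subexpression:
Each of the 5 symbol leaves contributes exactly 1 symbol transition.
  r? = 1 symbol transition
  r?r = 2 symbol transitions
  (r?r)* = 2 symbol transitions
  p|(r?r)*|r = 4 symbol transitions
  (p|(r?r)*|r)* = 4 symbol transitions
  (p|(r?r)*|r)*p = 5 symbol transitions
  ((p|(r?r)*|r)*p)* = 5 symbol transitions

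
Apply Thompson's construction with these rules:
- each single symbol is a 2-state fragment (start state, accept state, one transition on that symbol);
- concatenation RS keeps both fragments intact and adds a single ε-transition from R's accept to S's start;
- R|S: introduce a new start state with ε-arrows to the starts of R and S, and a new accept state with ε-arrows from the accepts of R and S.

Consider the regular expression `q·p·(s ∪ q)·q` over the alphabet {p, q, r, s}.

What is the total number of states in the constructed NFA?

By structural recursion:
Each of the 5 symbol leaves contributes a 2-state fragment.
  s ∪ q = 6 states
  q·p·(s ∪ q)·q = 12 states

12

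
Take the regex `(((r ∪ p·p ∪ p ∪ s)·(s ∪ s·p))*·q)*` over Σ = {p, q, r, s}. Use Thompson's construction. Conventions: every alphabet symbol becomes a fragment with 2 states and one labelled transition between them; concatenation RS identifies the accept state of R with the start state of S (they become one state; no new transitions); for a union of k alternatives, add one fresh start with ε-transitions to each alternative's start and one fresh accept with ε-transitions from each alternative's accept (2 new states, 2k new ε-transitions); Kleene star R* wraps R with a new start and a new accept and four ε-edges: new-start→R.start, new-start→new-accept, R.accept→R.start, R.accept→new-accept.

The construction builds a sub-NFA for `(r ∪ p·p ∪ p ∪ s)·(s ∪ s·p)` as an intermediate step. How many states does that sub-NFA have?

17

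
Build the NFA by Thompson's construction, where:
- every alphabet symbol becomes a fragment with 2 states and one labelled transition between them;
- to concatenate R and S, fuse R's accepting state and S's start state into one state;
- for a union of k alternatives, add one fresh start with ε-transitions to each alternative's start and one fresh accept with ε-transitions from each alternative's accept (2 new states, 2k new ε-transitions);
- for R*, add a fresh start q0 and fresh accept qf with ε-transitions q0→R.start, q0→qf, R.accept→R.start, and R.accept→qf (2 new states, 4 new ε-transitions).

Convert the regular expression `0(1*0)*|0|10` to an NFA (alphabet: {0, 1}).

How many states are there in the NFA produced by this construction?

Building bottom-up:
Each of the 6 symbol leaves contributes a 2-state fragment.
  1* = 4 states
  1*0 = 5 states
  (1*0)* = 7 states
  0(1*0)* = 8 states
  10 = 3 states
  0(1*0)*|0|10 = 15 states

15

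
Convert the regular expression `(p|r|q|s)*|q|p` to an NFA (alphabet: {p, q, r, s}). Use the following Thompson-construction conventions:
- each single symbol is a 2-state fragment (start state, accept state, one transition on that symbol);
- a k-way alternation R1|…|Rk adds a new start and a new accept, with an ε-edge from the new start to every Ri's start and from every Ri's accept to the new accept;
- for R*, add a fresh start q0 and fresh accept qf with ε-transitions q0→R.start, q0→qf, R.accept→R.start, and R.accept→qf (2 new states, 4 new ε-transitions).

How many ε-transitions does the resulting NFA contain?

18

By structural recursion:
Each of the 6 symbol leaves contributes 0 ε-transitions.
  p|r|q|s = 8 ε-transitions
  (p|r|q|s)* = 12 ε-transitions
  (p|r|q|s)*|q|p = 18 ε-transitions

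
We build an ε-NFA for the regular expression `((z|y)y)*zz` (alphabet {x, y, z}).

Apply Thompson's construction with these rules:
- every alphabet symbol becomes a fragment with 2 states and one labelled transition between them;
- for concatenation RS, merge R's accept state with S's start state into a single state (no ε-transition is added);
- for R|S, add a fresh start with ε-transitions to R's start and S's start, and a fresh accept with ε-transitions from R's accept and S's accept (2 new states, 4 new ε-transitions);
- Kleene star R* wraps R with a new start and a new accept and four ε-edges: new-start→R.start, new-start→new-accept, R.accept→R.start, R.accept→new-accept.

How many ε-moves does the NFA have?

Per subexpression:
Each of the 5 symbol leaves contributes 0 ε-transitions.
  z|y : 4 ε-transitions
  (z|y)y : 4 ε-transitions
  ((z|y)y)* : 8 ε-transitions
  ((z|y)y)*zz : 8 ε-transitions

8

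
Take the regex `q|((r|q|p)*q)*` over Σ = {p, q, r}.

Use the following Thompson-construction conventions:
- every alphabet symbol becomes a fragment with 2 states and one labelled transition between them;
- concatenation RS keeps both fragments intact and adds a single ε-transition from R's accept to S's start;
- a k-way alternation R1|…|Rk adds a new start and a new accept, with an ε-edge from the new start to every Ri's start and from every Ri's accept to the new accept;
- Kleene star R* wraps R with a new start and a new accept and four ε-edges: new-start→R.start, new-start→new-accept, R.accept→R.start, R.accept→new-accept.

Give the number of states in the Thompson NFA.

18

Bottom-up over the parse tree:
Each of the 5 symbol leaves contributes a 2-state fragment.
  r|q|p — 8 states
  (r|q|p)* — 10 states
  (r|q|p)*q — 12 states
  ((r|q|p)*q)* — 14 states
  q|((r|q|p)*q)* — 18 states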